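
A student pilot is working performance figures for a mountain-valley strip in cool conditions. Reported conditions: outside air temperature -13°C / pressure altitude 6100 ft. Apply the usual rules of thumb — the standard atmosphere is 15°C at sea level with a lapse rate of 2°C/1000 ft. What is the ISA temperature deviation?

ISA temperature at 6100 ft = 15 − 2 × (6100/1000) = 2.8°C.
Deviation = OAT − ISA = -13 − 2.8 = -15.8°C.

ISA-15.8°C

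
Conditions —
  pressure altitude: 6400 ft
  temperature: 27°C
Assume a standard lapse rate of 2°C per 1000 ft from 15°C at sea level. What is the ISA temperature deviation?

ISA temperature at 6400 ft = 15 − 2 × (6400/1000) = 2.2°C.
Deviation = OAT − ISA = 27 − 2.2 = +24.8°C.

ISA+24.8°C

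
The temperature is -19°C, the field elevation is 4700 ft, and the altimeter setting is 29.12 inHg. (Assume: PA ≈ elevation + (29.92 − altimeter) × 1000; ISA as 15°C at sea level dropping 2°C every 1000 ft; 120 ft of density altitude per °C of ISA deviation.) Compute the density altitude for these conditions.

2740 ft

Pressure altitude = 4700 + (29.92 − 29.12) × 1000 = 4700 + (+800) = 5500 ft.
ISA temperature at 5500 ft = 15 − 2 × (5500/1000) = 4°C.
ISA deviation = -19 − 4 = -23°C.
Density altitude = 5500 + 120 × (-23) = 2740 ft.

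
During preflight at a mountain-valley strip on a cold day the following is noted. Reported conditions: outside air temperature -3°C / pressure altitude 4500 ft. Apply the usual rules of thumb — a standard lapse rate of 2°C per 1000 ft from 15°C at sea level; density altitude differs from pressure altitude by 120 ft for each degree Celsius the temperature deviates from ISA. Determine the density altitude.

ISA temperature at 4500 ft = 15 − 2 × (4500/1000) = 6°C.
ISA deviation = -3 − 6 = -9°C.
Density altitude = 4500 + 120 × (-9) = 4500 + (-1080) = 3420 ft.

3420 ft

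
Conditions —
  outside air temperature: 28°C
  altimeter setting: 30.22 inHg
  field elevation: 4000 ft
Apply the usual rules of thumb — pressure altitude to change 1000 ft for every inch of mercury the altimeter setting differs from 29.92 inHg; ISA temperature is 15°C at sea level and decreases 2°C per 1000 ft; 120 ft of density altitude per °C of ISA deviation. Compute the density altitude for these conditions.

Pressure altitude = 4000 + (29.92 − 30.22) × 1000 = 4000 + (-300) = 3700 ft.
ISA temperature at 3700 ft = 15 − 2 × (3700/1000) = 7.6°C.
ISA deviation = 28 − 7.6 = +20.4°C.
Density altitude = 3700 + 120 × (20.4) = 6148 ft.

6148 ft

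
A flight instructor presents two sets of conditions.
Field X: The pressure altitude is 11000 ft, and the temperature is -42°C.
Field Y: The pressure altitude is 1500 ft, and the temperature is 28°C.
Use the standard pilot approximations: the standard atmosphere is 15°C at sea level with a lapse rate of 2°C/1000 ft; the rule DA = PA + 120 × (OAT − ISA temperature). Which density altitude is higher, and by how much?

Field X by 3380 ft

Field X: ISA temp = -7°C, deviation -35°C, DA = 11000 + 120 × (-35) = 6800 ft.
Field Y: ISA temp = 12°C, deviation +16°C, DA = 1500 + 120 × 16 = 3420 ft.
Field X is higher by 6800 − 3420 = 3380 ft.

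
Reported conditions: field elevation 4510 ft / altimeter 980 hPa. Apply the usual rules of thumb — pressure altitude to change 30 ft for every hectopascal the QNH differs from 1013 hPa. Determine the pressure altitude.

5500 ft

Pressure correction = (1013 − 980) × 30 = +990 ft.
Pressure altitude = 4510 + (+990) = 5500 ft.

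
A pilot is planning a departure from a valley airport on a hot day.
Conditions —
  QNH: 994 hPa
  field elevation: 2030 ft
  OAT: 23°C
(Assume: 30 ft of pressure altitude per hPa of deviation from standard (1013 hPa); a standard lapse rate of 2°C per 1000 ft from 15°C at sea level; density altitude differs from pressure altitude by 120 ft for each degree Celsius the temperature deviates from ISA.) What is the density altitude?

4184 ft

Pressure altitude = 2030 + (1013 − 994) × 30 = 2030 + (+570) = 2600 ft.
ISA temperature at 2600 ft = 15 − 2 × (2600/1000) = 9.8°C.
ISA deviation = 23 − 9.8 = +13.2°C.
Density altitude = 2600 + 120 × (13.2) = 4184 ft.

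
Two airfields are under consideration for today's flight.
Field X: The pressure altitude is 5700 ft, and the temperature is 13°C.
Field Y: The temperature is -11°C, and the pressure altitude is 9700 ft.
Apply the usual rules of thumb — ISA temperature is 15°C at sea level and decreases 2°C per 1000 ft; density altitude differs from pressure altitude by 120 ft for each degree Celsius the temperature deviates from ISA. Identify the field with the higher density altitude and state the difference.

Field Y by 2080 ft

Field X: ISA temp = 3.6°C, deviation +9.4°C, DA = 5700 + 120 × 9.4 = 6828 ft.
Field Y: ISA temp = -4.4°C, deviation -6.6°C, DA = 9700 + 120 × (-6.6) = 8908 ft.
Field Y is higher by 8908 − 6828 = 2080 ft.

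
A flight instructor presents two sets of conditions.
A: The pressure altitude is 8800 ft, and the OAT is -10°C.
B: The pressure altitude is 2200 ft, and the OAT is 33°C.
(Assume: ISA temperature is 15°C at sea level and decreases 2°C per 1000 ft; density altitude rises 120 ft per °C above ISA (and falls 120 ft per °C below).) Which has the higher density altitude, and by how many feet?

A: ISA temp = -2.6°C, deviation -7.4°C, DA = 8800 + 120 × (-7.4) = 7912 ft.
B: ISA temp = 10.6°C, deviation +22.4°C, DA = 2200 + 120 × 22.4 = 4888 ft.
A is higher by 7912 − 4888 = 3024 ft.

A by 3024 ft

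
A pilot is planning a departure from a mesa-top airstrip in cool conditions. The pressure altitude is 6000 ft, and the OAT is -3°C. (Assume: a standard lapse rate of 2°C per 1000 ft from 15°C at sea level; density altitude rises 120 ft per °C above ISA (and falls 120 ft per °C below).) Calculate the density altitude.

5280 ft

ISA temperature at 6000 ft = 15 − 2 × (6000/1000) = 3°C.
ISA deviation = -3 − 3 = -6°C.
Density altitude = 6000 + 120 × (-6) = 6000 + (-720) = 5280 ft.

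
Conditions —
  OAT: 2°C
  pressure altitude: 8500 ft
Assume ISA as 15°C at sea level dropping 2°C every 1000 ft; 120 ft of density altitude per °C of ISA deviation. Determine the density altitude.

8980 ft

ISA temperature at 8500 ft = 15 − 2 × (8500/1000) = -2°C.
ISA deviation = 2 − (-2) = +4°C.
Density altitude = 8500 + 120 × (4) = 8500 + (+480) = 8980 ft.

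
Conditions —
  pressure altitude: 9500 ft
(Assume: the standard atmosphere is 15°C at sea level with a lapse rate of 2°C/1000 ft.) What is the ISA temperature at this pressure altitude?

ISA temperature = 15 − 2 × (9500/1000) = 15 − 19 = -4°C.

-4°C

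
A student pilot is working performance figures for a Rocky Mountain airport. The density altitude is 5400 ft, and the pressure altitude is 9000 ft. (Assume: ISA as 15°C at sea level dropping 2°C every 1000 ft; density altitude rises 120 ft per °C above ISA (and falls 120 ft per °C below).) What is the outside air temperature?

Density altitude − pressure altitude = 5400 − 9000 = -3600 ft.
At 120 ft/°C that is an ISA deviation of -3600/120 = -30°C.
ISA temperature at 9000 ft = 15 − 2 × (9000/1000) = -3°C.
OAT = ISA + deviation = -3 + (-30) = -33°C.

-33°C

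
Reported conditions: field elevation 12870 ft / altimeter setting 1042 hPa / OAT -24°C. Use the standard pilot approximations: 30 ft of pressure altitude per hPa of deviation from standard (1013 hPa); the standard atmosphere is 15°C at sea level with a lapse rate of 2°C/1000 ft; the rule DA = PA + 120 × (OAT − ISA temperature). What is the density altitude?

10200 ft

Pressure altitude = 12870 + (1013 − 1042) × 30 = 12870 + (-870) = 12000 ft.
ISA temperature at 12000 ft = 15 − 2 × (12000/1000) = -9°C.
ISA deviation = -24 − (-9) = -15°C.
Density altitude = 12000 + 120 × (-15) = 10200 ft.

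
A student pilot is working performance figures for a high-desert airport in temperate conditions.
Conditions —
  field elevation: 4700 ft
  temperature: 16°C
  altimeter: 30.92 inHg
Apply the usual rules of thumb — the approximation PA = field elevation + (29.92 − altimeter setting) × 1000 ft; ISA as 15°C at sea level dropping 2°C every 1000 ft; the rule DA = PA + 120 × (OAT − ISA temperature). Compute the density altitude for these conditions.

Pressure altitude = 4700 + (29.92 − 30.92) × 1000 = 4700 + (-1000) = 3700 ft.
ISA temperature at 3700 ft = 15 − 2 × (3700/1000) = 7.6°C.
ISA deviation = 16 − 7.6 = +8.4°C.
Density altitude = 3700 + 120 × (8.4) = 4708 ft.

4708 ft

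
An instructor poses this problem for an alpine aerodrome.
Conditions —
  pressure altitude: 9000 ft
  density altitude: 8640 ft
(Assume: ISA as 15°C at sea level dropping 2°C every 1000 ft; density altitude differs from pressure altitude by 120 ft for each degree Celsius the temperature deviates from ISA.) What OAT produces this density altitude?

Density altitude − pressure altitude = 8640 − 9000 = -360 ft.
At 120 ft/°C that is an ISA deviation of -360/120 = -3°C.
ISA temperature at 9000 ft = 15 − 2 × (9000/1000) = -3°C.
OAT = ISA + deviation = -3 + (-3) = -6°C.

-6°C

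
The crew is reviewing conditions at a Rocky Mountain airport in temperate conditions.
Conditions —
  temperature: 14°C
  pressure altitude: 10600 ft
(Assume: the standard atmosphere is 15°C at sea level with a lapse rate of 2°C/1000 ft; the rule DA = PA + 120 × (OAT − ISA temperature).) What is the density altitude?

ISA temperature at 10600 ft = 15 − 2 × (10600/1000) = -6.2°C.
ISA deviation = 14 − (-6.2) = +20.2°C.
Density altitude = 10600 + 120 × (20.2) = 10600 + (+2424) = 13024 ft.

13024 ft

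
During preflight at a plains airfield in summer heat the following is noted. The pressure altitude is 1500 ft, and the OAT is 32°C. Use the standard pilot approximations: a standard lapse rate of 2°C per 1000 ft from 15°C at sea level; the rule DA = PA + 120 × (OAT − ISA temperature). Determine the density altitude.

3900 ft

ISA temperature at 1500 ft = 15 − 2 × (1500/1000) = 12°C.
ISA deviation = 32 − 12 = +20°C.
Density altitude = 1500 + 120 × (20) = 1500 + (+2400) = 3900 ft.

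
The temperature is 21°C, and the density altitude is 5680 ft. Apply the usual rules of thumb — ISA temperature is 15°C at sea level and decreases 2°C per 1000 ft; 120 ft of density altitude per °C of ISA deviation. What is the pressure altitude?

DA = PA + 120 × (OAT − (15 − 2·PA/1000)) = PA + 120·OAT − 1800 + 0.24·PA = 1.24·PA + 120·OAT − 1800.
So 1.24·PA = 5680 − 120 × 21 + 1800 = 4960.
PA = 4960 / 1.24 = 4000 ft.

4000 ft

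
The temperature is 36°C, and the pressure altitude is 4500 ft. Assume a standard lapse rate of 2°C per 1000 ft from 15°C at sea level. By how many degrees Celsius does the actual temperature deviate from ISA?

ISA temperature at 4500 ft = 15 − 2 × (4500/1000) = 6°C.
Deviation = OAT − ISA = 36 − 6 = +30°C.

ISA+30°C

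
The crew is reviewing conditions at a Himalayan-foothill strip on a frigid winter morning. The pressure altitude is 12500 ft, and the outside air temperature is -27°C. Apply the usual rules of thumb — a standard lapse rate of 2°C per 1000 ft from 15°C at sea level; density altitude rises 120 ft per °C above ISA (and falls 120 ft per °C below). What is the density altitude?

ISA temperature at 12500 ft = 15 − 2 × (12500/1000) = -10°C.
ISA deviation = -27 − (-10) = -17°C.
Density altitude = 12500 + 120 × (-17) = 12500 + (-2040) = 10460 ft.

10460 ft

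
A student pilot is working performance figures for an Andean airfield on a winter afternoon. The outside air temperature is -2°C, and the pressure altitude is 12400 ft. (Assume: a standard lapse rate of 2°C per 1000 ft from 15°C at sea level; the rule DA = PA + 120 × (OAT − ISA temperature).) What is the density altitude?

ISA temperature at 12400 ft = 15 − 2 × (12400/1000) = -9.8°C.
ISA deviation = -2 − (-9.8) = +7.8°C.
Density altitude = 12400 + 120 × (7.8) = 12400 + (+936) = 13336 ft.

13336 ft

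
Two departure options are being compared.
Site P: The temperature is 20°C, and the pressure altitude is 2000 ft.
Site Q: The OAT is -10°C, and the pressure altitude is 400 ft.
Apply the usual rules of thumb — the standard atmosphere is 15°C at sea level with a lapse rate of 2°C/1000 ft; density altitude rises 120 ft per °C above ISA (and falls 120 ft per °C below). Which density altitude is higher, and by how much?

Site P by 5584 ft

Site P: ISA temp = 11°C, deviation +9°C, DA = 2000 + 120 × 9 = 3080 ft.
Site Q: ISA temp = 14.2°C, deviation -24.2°C, DA = 400 + 120 × (-24.2) = -2504 ft.
Site P is higher by 3080 − (-2504) = 5584 ft.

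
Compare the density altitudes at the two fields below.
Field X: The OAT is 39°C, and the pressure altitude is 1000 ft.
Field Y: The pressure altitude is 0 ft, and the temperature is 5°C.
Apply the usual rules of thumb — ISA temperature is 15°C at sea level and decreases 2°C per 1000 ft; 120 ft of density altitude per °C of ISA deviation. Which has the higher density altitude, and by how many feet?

Field X by 5320 ft

Field X: ISA temp = 13°C, deviation +26°C, DA = 1000 + 120 × 26 = 4120 ft.
Field Y: ISA temp = 15°C, deviation -10°C, DA = 0 + 120 × (-10) = -1200 ft.
Field X is higher by 4120 − (-1200) = 5320 ft.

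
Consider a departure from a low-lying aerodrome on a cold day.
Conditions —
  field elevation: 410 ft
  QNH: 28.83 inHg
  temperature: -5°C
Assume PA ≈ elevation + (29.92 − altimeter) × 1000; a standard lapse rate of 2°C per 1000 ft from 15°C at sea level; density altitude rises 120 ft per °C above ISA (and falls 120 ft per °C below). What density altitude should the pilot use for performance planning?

-540 ft

Pressure altitude = 410 + (29.92 − 28.83) × 1000 = 410 + (+1090) = 1500 ft.
ISA temperature at 1500 ft = 15 − 2 × (1500/1000) = 12°C.
ISA deviation = -5 − 12 = -17°C.
Density altitude = 1500 + 120 × (-17) = -540 ft.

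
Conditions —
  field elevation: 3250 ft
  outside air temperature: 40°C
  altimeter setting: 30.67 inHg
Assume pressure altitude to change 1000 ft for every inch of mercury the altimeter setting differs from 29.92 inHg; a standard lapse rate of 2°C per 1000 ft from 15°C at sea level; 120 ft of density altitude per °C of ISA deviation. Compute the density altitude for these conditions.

6100 ft

Pressure altitude = 3250 + (29.92 − 30.67) × 1000 = 3250 + (-750) = 2500 ft.
ISA temperature at 2500 ft = 15 − 2 × (2500/1000) = 10°C.
ISA deviation = 40 − 10 = +30°C.
Density altitude = 2500 + 120 × (30) = 6100 ft.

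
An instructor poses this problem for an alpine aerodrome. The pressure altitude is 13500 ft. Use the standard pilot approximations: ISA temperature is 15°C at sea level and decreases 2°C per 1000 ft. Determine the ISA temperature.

ISA temperature = 15 − 2 × (13500/1000) = 15 − 27 = -12°C.

-12°C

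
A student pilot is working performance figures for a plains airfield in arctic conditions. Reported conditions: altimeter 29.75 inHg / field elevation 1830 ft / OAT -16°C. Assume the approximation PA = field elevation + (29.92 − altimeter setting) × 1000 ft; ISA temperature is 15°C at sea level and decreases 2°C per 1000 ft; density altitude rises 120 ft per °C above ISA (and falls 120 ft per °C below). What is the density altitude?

-1240 ft

Pressure altitude = 1830 + (29.92 − 29.75) × 1000 = 1830 + (+170) = 2000 ft.
ISA temperature at 2000 ft = 15 − 2 × (2000/1000) = 11°C.
ISA deviation = -16 − 11 = -27°C.
Density altitude = 2000 + 120 × (-27) = -1240 ft.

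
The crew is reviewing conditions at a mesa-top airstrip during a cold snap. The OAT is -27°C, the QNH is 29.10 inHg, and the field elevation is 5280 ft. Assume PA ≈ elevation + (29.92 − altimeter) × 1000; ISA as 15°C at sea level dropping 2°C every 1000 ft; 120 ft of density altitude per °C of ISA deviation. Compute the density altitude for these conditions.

2524 ft

Pressure altitude = 5280 + (29.92 − 29.10) × 1000 = 5280 + (+820) = 6100 ft.
ISA temperature at 6100 ft = 15 − 2 × (6100/1000) = 2.8°C.
ISA deviation = -27 − 2.8 = -29.8°C.
Density altitude = 6100 + 120 × (-29.8) = 2524 ft.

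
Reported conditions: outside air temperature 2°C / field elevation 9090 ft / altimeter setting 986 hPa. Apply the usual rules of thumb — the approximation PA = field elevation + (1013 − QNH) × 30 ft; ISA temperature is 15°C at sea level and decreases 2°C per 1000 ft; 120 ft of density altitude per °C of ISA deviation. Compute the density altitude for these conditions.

10716 ft

Pressure altitude = 9090 + (1013 − 986) × 30 = 9090 + (+810) = 9900 ft.
ISA temperature at 9900 ft = 15 − 2 × (9900/1000) = -4.8°C.
ISA deviation = 2 − (-4.8) = +6.8°C.
Density altitude = 9900 + 120 × (6.8) = 10716 ft.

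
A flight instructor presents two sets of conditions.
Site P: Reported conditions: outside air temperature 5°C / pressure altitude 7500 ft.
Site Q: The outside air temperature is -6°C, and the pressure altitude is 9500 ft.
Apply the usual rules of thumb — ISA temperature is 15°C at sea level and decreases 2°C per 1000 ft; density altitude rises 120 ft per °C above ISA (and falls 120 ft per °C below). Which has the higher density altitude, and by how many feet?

Site Q by 1160 ft

Site P: ISA temp = 0°C, deviation +5°C, DA = 7500 + 120 × 5 = 8100 ft.
Site Q: ISA temp = -4°C, deviation -2°C, DA = 9500 + 120 × (-2) = 9260 ft.
Site Q is higher by 9260 − 8100 = 1160 ft.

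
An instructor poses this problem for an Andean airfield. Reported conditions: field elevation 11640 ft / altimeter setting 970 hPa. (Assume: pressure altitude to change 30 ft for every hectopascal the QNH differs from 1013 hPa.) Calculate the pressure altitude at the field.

12930 ft

Pressure correction = (1013 − 970) × 30 = +1290 ft.
Pressure altitude = 11640 + (+1290) = 12930 ft.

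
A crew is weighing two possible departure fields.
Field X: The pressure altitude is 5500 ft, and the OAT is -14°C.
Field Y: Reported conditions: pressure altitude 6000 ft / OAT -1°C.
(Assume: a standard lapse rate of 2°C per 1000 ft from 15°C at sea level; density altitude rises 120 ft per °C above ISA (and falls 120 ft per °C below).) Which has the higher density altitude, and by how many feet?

Field Y by 2180 ft

Field X: ISA temp = 4°C, deviation -18°C, DA = 5500 + 120 × (-18) = 3340 ft.
Field Y: ISA temp = 3°C, deviation -4°C, DA = 6000 + 120 × (-4) = 5520 ft.
Field Y is higher by 5520 − 3340 = 2180 ft.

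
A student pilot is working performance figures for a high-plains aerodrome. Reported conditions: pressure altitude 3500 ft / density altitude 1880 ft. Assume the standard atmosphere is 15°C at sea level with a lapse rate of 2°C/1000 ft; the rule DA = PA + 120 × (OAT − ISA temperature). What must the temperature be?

Density altitude − pressure altitude = 1880 − 3500 = -1620 ft.
At 120 ft/°C that is an ISA deviation of -1620/120 = -13.5°C.
ISA temperature at 3500 ft = 15 − 2 × (3500/1000) = 8°C.
OAT = ISA + deviation = 8 + (-13.5) = -5.5°C.

-5.5°C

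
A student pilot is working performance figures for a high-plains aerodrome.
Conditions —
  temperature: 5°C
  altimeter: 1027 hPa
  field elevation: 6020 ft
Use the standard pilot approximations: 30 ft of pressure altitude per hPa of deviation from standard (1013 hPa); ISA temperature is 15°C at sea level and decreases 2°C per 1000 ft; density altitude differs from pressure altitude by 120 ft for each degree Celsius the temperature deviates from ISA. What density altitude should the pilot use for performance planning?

5744 ft

Pressure altitude = 6020 + (1013 − 1027) × 30 = 6020 + (-420) = 5600 ft.
ISA temperature at 5600 ft = 15 − 2 × (5600/1000) = 3.8°C.
ISA deviation = 5 − 3.8 = +1.2°C.
Density altitude = 5600 + 120 × (1.2) = 5744 ft.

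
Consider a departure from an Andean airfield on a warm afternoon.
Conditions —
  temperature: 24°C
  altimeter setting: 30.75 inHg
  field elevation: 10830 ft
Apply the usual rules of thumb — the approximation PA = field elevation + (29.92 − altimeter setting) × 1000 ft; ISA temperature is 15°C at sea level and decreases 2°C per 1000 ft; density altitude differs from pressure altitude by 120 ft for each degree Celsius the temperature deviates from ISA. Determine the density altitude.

Pressure altitude = 10830 + (29.92 − 30.75) × 1000 = 10830 + (-830) = 10000 ft.
ISA temperature at 10000 ft = 15 − 2 × (10000/1000) = -5°C.
ISA deviation = 24 − (-5) = +29°C.
Density altitude = 10000 + 120 × (29) = 13480 ft.

13480 ft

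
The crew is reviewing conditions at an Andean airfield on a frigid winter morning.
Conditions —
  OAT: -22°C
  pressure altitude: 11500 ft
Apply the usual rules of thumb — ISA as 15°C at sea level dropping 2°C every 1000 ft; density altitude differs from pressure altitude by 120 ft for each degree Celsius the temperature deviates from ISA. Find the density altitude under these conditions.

9820 ft

ISA temperature at 11500 ft = 15 − 2 × (11500/1000) = -8°C.
ISA deviation = -22 − (-8) = -14°C.
Density altitude = 11500 + 120 × (-14) = 11500 + (-1680) = 9820 ft.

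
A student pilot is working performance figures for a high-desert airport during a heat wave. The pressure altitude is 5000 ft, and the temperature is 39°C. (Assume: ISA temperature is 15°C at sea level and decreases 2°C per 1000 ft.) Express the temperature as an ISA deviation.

ISA+34°C

ISA temperature at 5000 ft = 15 − 2 × (5000/1000) = 5°C.
Deviation = OAT − ISA = 39 − 5 = +34°C.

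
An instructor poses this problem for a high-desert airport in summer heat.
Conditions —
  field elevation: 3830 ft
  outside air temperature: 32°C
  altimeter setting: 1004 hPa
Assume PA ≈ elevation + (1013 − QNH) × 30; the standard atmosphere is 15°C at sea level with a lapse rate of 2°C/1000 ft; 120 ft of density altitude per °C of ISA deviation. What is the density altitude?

7124 ft

Pressure altitude = 3830 + (1013 − 1004) × 30 = 3830 + (+270) = 4100 ft.
ISA temperature at 4100 ft = 15 − 2 × (4100/1000) = 6.8°C.
ISA deviation = 32 − 6.8 = +25.2°C.
Density altitude = 4100 + 120 × (25.2) = 7124 ft.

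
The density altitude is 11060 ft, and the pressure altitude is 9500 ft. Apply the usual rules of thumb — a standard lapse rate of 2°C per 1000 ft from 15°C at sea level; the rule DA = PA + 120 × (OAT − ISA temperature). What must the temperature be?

9°C

Density altitude − pressure altitude = 11060 − 9500 = +1560 ft.
At 120 ft/°C that is an ISA deviation of 1560/120 = +13°C.
ISA temperature at 9500 ft = 15 − 2 × (9500/1000) = -4°C.
OAT = ISA + deviation = -4 + (+13) = 9°C.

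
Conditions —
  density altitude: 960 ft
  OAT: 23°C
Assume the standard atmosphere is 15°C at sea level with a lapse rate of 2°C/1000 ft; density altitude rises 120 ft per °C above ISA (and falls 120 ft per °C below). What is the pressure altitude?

DA = PA + 120 × (OAT − (15 − 2·PA/1000)) = PA + 120·OAT − 1800 + 0.24·PA = 1.24·PA + 120·OAT − 1800.
So 1.24·PA = 960 − 120 × 23 + 1800 = 0.
PA = 0 / 1.24 = 0 ft.

0 ft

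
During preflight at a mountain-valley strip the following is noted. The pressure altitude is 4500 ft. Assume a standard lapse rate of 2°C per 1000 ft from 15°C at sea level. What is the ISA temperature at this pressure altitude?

6°C

ISA temperature = 15 − 2 × (4500/1000) = 15 − 9 = 6°C.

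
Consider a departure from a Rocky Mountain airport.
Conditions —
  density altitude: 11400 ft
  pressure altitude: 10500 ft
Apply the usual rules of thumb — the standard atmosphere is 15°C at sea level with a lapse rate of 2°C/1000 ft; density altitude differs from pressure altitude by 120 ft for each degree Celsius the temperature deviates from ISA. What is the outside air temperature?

Density altitude − pressure altitude = 11400 − 10500 = +900 ft.
At 120 ft/°C that is an ISA deviation of 900/120 = +7.5°C.
ISA temperature at 10500 ft = 15 − 2 × (10500/1000) = -6°C.
OAT = ISA + deviation = -6 + (+7.5) = 1.5°C.

1.5°C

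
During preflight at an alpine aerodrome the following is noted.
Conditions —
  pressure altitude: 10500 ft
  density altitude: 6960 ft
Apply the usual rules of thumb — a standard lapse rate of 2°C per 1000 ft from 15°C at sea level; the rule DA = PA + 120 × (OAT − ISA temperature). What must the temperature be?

Density altitude − pressure altitude = 6960 − 10500 = -3540 ft.
At 120 ft/°C that is an ISA deviation of -3540/120 = -29.5°C.
ISA temperature at 10500 ft = 15 − 2 × (10500/1000) = -6°C.
OAT = ISA + deviation = -6 + (-29.5) = -35.5°C.

-35.5°C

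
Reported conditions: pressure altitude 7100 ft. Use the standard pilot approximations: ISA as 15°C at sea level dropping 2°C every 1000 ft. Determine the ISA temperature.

ISA temperature = 15 − 2 × (7100/1000) = 15 − 14.2 = 0.8°C.

0.8°C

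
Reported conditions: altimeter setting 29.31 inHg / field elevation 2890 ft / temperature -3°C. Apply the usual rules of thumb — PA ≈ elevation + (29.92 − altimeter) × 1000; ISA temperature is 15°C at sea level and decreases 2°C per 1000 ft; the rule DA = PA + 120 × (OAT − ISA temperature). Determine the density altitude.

2180 ft

Pressure altitude = 2890 + (29.92 − 29.31) × 1000 = 2890 + (+610) = 3500 ft.
ISA temperature at 3500 ft = 15 − 2 × (3500/1000) = 8°C.
ISA deviation = -3 − 8 = -11°C.
Density altitude = 3500 + 120 × (-11) = 2180 ft.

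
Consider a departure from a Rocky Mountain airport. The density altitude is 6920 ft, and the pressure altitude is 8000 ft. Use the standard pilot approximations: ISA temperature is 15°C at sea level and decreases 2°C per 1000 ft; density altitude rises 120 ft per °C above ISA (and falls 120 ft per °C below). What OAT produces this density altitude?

-10°C

Density altitude − pressure altitude = 6920 − 8000 = -1080 ft.
At 120 ft/°C that is an ISA deviation of -1080/120 = -9°C.
ISA temperature at 8000 ft = 15 − 2 × (8000/1000) = -1°C.
OAT = ISA + deviation = -1 + (-9) = -10°C.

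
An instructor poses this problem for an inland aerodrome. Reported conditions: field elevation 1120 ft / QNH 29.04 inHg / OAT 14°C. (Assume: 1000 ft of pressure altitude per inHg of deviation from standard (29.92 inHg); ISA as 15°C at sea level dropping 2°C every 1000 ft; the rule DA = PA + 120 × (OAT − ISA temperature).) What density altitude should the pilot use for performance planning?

2360 ft

Pressure altitude = 1120 + (29.92 − 29.04) × 1000 = 1120 + (+880) = 2000 ft.
ISA temperature at 2000 ft = 15 − 2 × (2000/1000) = 11°C.
ISA deviation = 14 − 11 = +3°C.
Density altitude = 2000 + 120 × (3) = 2360 ft.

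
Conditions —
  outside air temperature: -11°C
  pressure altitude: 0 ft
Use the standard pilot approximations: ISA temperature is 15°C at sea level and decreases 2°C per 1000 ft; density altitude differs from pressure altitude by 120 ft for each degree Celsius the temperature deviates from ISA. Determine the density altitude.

-3120 ft

ISA temperature at 0 ft = 15 − 2 × (0/1000) = 15°C.
ISA deviation = -11 − 15 = -26°C.
Density altitude = 0 + 120 × (-26) = 0 + (-3120) = -3120 ft.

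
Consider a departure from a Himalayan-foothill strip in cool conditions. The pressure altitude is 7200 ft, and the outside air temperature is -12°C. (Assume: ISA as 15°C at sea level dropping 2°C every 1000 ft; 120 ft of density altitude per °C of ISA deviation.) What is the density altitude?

ISA temperature at 7200 ft = 15 − 2 × (7200/1000) = 0.6°C.
ISA deviation = -12 − 0.6 = -12.6°C.
Density altitude = 7200 + 120 × (-12.6) = 7200 + (-1512) = 5688 ft.

5688 ft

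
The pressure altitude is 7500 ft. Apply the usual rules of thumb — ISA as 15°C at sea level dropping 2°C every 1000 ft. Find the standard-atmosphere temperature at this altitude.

ISA temperature = 15 − 2 × (7500/1000) = 15 − 15 = 0°C.

0°C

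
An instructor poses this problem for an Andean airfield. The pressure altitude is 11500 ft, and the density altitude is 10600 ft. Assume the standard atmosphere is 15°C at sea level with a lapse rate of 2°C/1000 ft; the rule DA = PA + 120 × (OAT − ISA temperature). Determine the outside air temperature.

-15.5°C

Density altitude − pressure altitude = 10600 − 11500 = -900 ft.
At 120 ft/°C that is an ISA deviation of -900/120 = -7.5°C.
ISA temperature at 11500 ft = 15 − 2 × (11500/1000) = -8°C.
OAT = ISA + deviation = -8 + (-7.5) = -15.5°C.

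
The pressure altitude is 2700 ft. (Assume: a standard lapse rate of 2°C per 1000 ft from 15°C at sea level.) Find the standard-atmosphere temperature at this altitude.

9.6°C

ISA temperature = 15 − 2 × (2700/1000) = 15 − 5.4 = 9.6°C.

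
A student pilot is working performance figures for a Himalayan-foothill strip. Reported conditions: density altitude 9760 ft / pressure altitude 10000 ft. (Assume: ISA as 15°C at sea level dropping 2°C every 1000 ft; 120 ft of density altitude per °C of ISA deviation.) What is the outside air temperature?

-7°C

Density altitude − pressure altitude = 9760 − 10000 = -240 ft.
At 120 ft/°C that is an ISA deviation of -240/120 = -2°C.
ISA temperature at 10000 ft = 15 − 2 × (10000/1000) = -5°C.
OAT = ISA + deviation = -5 + (-2) = -7°C.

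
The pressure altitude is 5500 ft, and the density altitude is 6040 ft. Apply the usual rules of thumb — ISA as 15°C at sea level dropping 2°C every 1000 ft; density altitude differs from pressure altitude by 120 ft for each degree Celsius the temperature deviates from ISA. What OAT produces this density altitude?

8.5°C

Density altitude − pressure altitude = 6040 − 5500 = +540 ft.
At 120 ft/°C that is an ISA deviation of 540/120 = +4.5°C.
ISA temperature at 5500 ft = 15 − 2 × (5500/1000) = 4°C.
OAT = ISA + deviation = 4 + (+4.5) = 8.5°C.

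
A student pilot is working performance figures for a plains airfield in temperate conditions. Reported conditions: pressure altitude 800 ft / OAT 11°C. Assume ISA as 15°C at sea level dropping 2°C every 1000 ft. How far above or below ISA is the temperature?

ISA temperature at 800 ft = 15 − 2 × (800/1000) = 13.4°C.
Deviation = OAT − ISA = 11 − 13.4 = -2.4°C.

ISA-2.4°C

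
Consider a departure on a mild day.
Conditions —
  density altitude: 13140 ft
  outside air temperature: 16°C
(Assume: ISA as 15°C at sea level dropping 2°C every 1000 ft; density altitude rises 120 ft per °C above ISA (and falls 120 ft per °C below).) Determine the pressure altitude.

10500 ft

DA = PA + 120 × (OAT − (15 − 2·PA/1000)) = PA + 120·OAT − 1800 + 0.24·PA = 1.24·PA + 120·OAT − 1800.
So 1.24·PA = 13140 − 120 × 16 + 1800 = 13020.
PA = 13020 / 1.24 = 10500 ft.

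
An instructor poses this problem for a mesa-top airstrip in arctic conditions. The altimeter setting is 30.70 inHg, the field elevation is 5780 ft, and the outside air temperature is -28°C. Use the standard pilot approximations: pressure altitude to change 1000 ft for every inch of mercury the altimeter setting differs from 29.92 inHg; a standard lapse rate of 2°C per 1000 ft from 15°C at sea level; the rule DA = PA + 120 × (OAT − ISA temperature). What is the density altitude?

1040 ft

Pressure altitude = 5780 + (29.92 − 30.70) × 1000 = 5780 + (-780) = 5000 ft.
ISA temperature at 5000 ft = 15 − 2 × (5000/1000) = 5°C.
ISA deviation = -28 − 5 = -33°C.
Density altitude = 5000 + 120 × (-33) = 1040 ft.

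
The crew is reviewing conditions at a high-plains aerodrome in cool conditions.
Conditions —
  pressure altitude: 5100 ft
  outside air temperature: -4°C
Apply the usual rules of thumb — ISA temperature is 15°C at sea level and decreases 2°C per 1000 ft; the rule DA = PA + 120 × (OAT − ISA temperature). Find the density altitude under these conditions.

ISA temperature at 5100 ft = 15 − 2 × (5100/1000) = 4.8°C.
ISA deviation = -4 − 4.8 = -8.8°C.
Density altitude = 5100 + 120 × (-8.8) = 5100 + (-1056) = 4044 ft.

4044 ft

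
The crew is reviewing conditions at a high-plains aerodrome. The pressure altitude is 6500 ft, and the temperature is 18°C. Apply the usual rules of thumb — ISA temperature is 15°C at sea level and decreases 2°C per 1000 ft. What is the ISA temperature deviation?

ISA+16°C

ISA temperature at 6500 ft = 15 − 2 × (6500/1000) = 2°C.
Deviation = OAT − ISA = 18 − 2 = +16°C.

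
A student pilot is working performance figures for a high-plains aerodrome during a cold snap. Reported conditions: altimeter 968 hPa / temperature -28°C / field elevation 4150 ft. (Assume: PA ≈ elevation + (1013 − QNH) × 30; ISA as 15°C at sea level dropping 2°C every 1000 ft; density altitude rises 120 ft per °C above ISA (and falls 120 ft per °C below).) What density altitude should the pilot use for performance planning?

Pressure altitude = 4150 + (1013 − 968) × 30 = 4150 + (+1350) = 5500 ft.
ISA temperature at 5500 ft = 15 − 2 × (5500/1000) = 4°C.
ISA deviation = -28 − 4 = -32°C.
Density altitude = 5500 + 120 × (-32) = 1660 ft.

1660 ft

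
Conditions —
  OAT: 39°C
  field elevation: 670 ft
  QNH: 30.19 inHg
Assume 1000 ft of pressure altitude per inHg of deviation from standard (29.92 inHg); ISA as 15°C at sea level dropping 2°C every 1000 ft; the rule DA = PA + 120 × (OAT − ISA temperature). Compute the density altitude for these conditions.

Pressure altitude = 670 + (29.92 − 30.19) × 1000 = 670 + (-270) = 400 ft.
ISA temperature at 400 ft = 15 − 2 × (400/1000) = 14.2°C.
ISA deviation = 39 − 14.2 = +24.8°C.
Density altitude = 400 + 120 × (24.8) = 3376 ft.

3376 ft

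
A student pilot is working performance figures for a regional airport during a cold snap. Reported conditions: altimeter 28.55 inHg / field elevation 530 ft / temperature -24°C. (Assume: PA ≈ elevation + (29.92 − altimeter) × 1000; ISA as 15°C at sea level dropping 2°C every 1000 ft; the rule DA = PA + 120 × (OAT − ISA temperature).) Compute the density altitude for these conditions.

Pressure altitude = 530 + (29.92 − 28.55) × 1000 = 530 + (+1370) = 1900 ft.
ISA temperature at 1900 ft = 15 − 2 × (1900/1000) = 11.2°C.
ISA deviation = -24 − 11.2 = -35.2°C.
Density altitude = 1900 + 120 × (-35.2) = -2324 ft.

-2324 ft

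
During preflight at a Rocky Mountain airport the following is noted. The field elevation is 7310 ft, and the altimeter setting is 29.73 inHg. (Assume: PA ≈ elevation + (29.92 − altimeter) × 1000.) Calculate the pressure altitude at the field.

Pressure correction = (29.92 − 29.73) × 1000 = +190 ft.
Pressure altitude = 7310 + (+190) = 7500 ft.

7500 ft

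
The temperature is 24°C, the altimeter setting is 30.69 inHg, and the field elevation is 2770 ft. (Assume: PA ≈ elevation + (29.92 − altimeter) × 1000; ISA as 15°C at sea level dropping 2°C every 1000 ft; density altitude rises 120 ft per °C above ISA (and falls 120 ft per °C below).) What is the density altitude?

Pressure altitude = 2770 + (29.92 − 30.69) × 1000 = 2770 + (-770) = 2000 ft.
ISA temperature at 2000 ft = 15 − 2 × (2000/1000) = 11°C.
ISA deviation = 24 − 11 = +13°C.
Density altitude = 2000 + 120 × (13) = 3560 ft.

3560 ft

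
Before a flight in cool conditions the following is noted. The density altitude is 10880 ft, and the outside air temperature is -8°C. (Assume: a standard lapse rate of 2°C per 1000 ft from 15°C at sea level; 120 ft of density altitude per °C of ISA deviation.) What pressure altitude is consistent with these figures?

DA = PA + 120 × (OAT − (15 − 2·PA/1000)) = PA + 120·OAT − 1800 + 0.24·PA = 1.24·PA + 120·OAT − 1800.
So 1.24·PA = 10880 − 120 × (-8) + 1800 = 13640.
PA = 13640 / 1.24 = 11000 ft.

11000 ft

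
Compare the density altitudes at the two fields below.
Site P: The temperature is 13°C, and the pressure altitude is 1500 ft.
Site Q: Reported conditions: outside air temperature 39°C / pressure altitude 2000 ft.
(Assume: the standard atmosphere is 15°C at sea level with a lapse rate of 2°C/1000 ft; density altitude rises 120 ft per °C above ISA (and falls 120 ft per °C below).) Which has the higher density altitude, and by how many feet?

Site P: ISA temp = 12°C, deviation +1°C, DA = 1500 + 120 × 1 = 1620 ft.
Site Q: ISA temp = 11°C, deviation +28°C, DA = 2000 + 120 × 28 = 5360 ft.
Site Q is higher by 5360 − 1620 = 3740 ft.

Site Q by 3740 ft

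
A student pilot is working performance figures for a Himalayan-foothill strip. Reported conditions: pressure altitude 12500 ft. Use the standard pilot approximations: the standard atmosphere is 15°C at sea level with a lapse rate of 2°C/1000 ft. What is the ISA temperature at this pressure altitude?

ISA temperature = 15 − 2 × (12500/1000) = 15 − 25 = -10°C.

-10°C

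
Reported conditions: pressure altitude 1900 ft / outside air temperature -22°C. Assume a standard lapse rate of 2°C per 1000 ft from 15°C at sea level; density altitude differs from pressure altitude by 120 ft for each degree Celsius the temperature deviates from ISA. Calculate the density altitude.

-2084 ft

ISA temperature at 1900 ft = 15 − 2 × (1900/1000) = 11.2°C.
ISA deviation = -22 − 11.2 = -33.2°C.
Density altitude = 1900 + 120 × (-33.2) = 1900 + (-3984) = -2084 ft.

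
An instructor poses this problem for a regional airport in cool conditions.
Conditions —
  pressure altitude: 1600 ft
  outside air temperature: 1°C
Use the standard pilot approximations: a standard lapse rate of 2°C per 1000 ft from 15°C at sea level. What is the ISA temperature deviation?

ISA temperature at 1600 ft = 15 − 2 × (1600/1000) = 11.8°C.
Deviation = OAT − ISA = 1 − 11.8 = -10.8°C.

ISA-10.8°C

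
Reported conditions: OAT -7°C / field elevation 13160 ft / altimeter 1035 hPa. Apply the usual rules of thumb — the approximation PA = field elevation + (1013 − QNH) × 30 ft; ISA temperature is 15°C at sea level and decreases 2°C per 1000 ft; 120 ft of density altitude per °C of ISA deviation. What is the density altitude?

12860 ft

Pressure altitude = 13160 + (1013 − 1035) × 30 = 13160 + (-660) = 12500 ft.
ISA temperature at 12500 ft = 15 − 2 × (12500/1000) = -10°C.
ISA deviation = -7 − (-10) = +3°C.
Density altitude = 12500 + 120 × (3) = 12860 ft.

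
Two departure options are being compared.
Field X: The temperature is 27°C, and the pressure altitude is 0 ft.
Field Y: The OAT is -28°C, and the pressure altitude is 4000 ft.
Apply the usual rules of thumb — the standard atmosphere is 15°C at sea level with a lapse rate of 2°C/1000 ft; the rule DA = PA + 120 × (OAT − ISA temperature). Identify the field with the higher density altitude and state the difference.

Field X: ISA temp = 15°C, deviation +12°C, DA = 0 + 120 × 12 = 1440 ft.
Field Y: ISA temp = 7°C, deviation -35°C, DA = 4000 + 120 × (-35) = -200 ft.
Field X is higher by 1440 − (-200) = 1640 ft.

Field X by 1640 ft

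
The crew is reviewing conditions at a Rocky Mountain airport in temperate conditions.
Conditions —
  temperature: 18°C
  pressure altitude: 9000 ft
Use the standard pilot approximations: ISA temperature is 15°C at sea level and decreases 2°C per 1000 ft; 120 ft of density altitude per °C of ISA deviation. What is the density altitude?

11520 ft

ISA temperature at 9000 ft = 15 − 2 × (9000/1000) = -3°C.
ISA deviation = 18 − (-3) = +21°C.
Density altitude = 9000 + 120 × (21) = 9000 + (+2520) = 11520 ft.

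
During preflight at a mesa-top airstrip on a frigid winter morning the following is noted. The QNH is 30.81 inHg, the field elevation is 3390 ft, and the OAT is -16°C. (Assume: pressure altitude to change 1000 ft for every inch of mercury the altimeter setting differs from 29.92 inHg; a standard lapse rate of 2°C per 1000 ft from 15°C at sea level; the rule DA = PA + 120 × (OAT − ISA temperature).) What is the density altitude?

Pressure altitude = 3390 + (29.92 − 30.81) × 1000 = 3390 + (-890) = 2500 ft.
ISA temperature at 2500 ft = 15 − 2 × (2500/1000) = 10°C.
ISA deviation = -16 − 10 = -26°C.
Density altitude = 2500 + 120 × (-26) = -620 ft.

-620 ft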